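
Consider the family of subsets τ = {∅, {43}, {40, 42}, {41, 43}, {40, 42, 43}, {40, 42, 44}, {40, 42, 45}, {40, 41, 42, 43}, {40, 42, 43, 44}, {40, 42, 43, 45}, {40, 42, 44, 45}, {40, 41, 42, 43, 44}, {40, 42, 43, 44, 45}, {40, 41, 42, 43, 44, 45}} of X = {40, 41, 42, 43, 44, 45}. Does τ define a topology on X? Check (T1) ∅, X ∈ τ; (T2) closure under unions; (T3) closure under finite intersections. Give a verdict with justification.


τ is NOT a topology on X.

Axiom (T1): ∅ ∈ τ? Yes; X ∈ τ? Yes.
Axiom (T2/T3): check pairwise unions and intersections of members of τ.
Counterexample for (T2): {41, 43} ∪ {40, 42, 45} = {40, 41, 42, 43, 45} ∉ τ. Therefore τ is NOT a topology.


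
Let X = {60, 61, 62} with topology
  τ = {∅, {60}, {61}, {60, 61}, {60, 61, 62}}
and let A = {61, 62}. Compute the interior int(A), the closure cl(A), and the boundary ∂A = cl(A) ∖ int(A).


int(A) = {61}, cl(A) = {61, 62}, ∂A = {62}.

Closed sets in (X, τ) are complements of opens:
  closed(X, τ) = {∅, {62}, {60, 62}, {61, 62}, {60, 61, 62}}.
int(A) = ⋃ {U ∈ τ : U ⊆ A}. Opens contained in A: ∅, {61}.
Taking the union of these: int(A) = {61}.
cl(A) = ⋂ {C closed : A ⊆ C}. Closed sets containing A: {61, 62}, {60, 61, 62}.
Intersecting these: cl(A) = {61, 62}.
∂A = cl(A) ∖ int(A) = {61, 62} ∖ {61} = {62}.


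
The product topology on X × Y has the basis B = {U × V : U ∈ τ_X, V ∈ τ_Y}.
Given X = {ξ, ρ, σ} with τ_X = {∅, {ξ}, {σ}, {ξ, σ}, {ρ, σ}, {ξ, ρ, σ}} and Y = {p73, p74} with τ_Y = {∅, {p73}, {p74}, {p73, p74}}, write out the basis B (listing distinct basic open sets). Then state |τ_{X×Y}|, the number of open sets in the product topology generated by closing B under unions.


Basis B = {∅ × ∅, {ξ} × {p73}, {ξ} × {p74}, {σ} × {p73}, {σ} × {p74}, {ξ} × {p73, p74}, {ξ, σ} × {p73}, {ξ, σ} × {p74}, {ρ, σ} × {p73}, {ρ, σ} × {p74}, {σ} × {p73, p74}, {ξ, ρ, σ} × {p73}, {ξ, ρ, σ} × {p74}, {ξ, σ} × {p73, p74}, {ρ, σ} × {p73, p74}, {ξ, ρ, σ} × {p73, p74}}; |τ_{X×Y}| = 36.

Enumerate products U × V with U ∈ τ_X, V ∈ τ_Y (deduplicated):
  ∅ × ∅ = {} (∅)
  {ξ} × {p73} = {(ξ,p73)}
  {ξ} × {p74} = {(ξ,p74)}
  {σ} × {p73} = {(σ,p73)}
  {σ} × {p74} = {(σ,p74)}
  {ξ} × {p73, p74} = {(ξ,p73), (ξ,p74)}
  {ξ, σ} × {p73} = {(ξ,p73), (σ,p73)}
  {ξ, σ} × {p74} = {(ξ,p74), (σ,p74)}
  {ρ, σ} × {p73} = {(ρ,p73), (σ,p73)}
  {ρ, σ} × {p74} = {(ρ,p74), (σ,p74)}
  {σ} × {p73, p74} = {(σ,p73), (σ,p74)}
  {ξ, ρ, σ} × {p73} = {(ξ,p73), (ρ,p73), (σ,p73)}
  {ξ, ρ, σ} × {p74} = {(ξ,p74), (ρ,p74), (σ,p74)}
  {ξ, σ} × {p73, p74} = {(ξ,p73), (ξ,p74), (σ,p73), (σ,p74)}
  {ρ, σ} × {p73, p74} = {(ρ,p73), (ρ,p74), (σ,p73), (σ,p74)}
  {ξ, ρ, σ} × {p73, p74} = {(ξ,p73), (ξ,p74), (ρ,p73), (ρ,p74), (σ,p73), (σ,p74)}
These 16 distinct sets form the basis B.
Close under arbitrary unions to get τ_{X×Y}; counting gives |τ_{X×Y}| = 36.


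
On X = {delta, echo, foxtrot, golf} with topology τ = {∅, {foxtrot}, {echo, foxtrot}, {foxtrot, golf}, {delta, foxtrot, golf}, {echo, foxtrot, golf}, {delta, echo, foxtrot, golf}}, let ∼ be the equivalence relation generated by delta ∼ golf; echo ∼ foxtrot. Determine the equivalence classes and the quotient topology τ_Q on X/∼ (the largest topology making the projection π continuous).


X/∼ = {[delta=golf], [echo=foxtrot]}; |τ_Q| = 3.

Equivalence classes: [delta=golf], [echo=foxtrot].
Quotient map π: X → X/∼ sends delta ↦ [delta=golf], echo ↦ [echo=foxtrot], foxtrot ↦ [echo=foxtrot], golf ↦ [delta=golf].
For each subset V ⊆ X/∼, compute π^{-1}(V) ⊆ X and check whether π^{-1}(V) ∈ τ. V is open in τ_Q iff π^{-1}(V) ∈ τ.
  V = {}: π^{-1}(V) = ∅ ∈ τ ✓.
  V = {[delta=golf]}: π^{-1}(V) = {delta, golf} ∉ τ ✗.
  V = {[echo=foxtrot]}: π^{-1}(V) = {echo, foxtrot} ∈ τ ✓.
  V = {[delta=golf], [echo=foxtrot]}: π^{-1}(V) = {delta, echo, foxtrot, golf} ∈ τ ✓.
Open sets in the quotient: τ_Q = {{}, {[echo=foxtrot]}, {[delta=golf], [echo=foxtrot]}} (3 elements).


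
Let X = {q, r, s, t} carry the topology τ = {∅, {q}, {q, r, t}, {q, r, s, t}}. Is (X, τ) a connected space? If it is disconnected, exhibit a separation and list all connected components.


(X, τ) is connected.

Find clopen sets (U ∈ τ with X ∖ U ∈ τ):
  U = ∅, X ∖ U = {q, r, s, t} — both open, so U is clopen.
  U = {q, r, s, t}, X ∖ U = ∅ — both open, so U is clopen.
Only trivial clopens (∅ and X) exist, so (X, τ) is connected.
Compute connected components by grouping points that agree on all clopens:
  component: {q, r, s, t}


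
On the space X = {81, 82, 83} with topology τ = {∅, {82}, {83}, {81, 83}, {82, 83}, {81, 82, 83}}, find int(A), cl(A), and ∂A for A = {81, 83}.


int(A) = {81, 83}, cl(A) = {81, 83}, ∂A = ∅.

Closed sets in (X, τ) are complements of opens:
  closed(X, τ) = {∅, {81}, {82}, {81, 82}, {81, 83}, {81, 82, 83}}.
int(A) = ⋃ {U ∈ τ : U ⊆ A}. Opens contained in A: ∅, {83}, {81, 83}.
Taking the union of these: int(A) = {81, 83}.
cl(A) = ⋂ {C closed : A ⊆ C}. Closed sets containing A: {81, 83}, {81, 82, 83}.
Intersecting these: cl(A) = {81, 83}.
∂A = cl(A) ∖ int(A) = {81, 83} ∖ {81, 83} = ∅.


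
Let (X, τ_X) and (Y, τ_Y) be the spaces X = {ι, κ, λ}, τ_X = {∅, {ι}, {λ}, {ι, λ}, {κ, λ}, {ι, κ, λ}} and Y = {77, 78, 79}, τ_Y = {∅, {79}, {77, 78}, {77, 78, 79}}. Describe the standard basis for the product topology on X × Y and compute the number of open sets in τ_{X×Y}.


Basis B = {∅ × ∅, {ι} × {79}, {λ} × {79}, {ι} × {77, 78}, {ι, λ} × {79}, {κ, λ} × {79}, {λ} × {77, 78}, {ι} × {77, 78, 79}, {ι, κ, λ} × {79}, {λ} × {77, 78, 79}, {ι, λ} × {77, 78}, {κ, λ} × {77, 78}, {ι, λ} × {77, 78, 79}, {ι, κ, λ} × {77, 78}, {κ, λ} × {77, 78, 79}, {ι, κ, λ} × {77, 78, 79}}; |τ_{X×Y}| = 36.

Enumerate products U × V with U ∈ τ_X, V ∈ τ_Y (deduplicated):
  ∅ × ∅ = {} (∅)
  {ι} × {79} = {(ι,79)}
  {λ} × {79} = {(λ,79)}
  {ι} × {77, 78} = {(ι,77), (ι,78)}
  {ι, λ} × {79} = {(ι,79), (λ,79)}
  {κ, λ} × {79} = {(κ,79), (λ,79)}
  {λ} × {77, 78} = {(λ,77), (λ,78)}
  {ι} × {77, 78, 79} = {(ι,77), (ι,78), (ι,79)}
  {ι, κ, λ} × {79} = {(ι,79), (κ,79), (λ,79)}
  {λ} × {77, 78, 79} = {(λ,77), (λ,78), (λ,79)}
  {ι, λ} × {77, 78} = {(ι,77), (ι,78), (λ,77), (λ,78)}
  {κ, λ} × {77, 78} = {(κ,77), (κ,78), (λ,77), (λ,78)}
  {ι, λ} × {77, 78, 79} = {(ι,77), (ι,78), (ι,79), (λ,77), (λ,78), (λ,79)}
  {ι, κ, λ} × {77, 78} = {(ι,77), (ι,78), (κ,77), (κ,78), (λ,77), (λ,78)}
  {κ, λ} × {77, 78, 79} = {(κ,77), (κ,78), (κ,79), (λ,77), (λ,78), (λ,79)}
  {ι, κ, λ} × {77, 78, 79} = {(ι,77), (ι,78), (ι,79), (κ,77), (κ,78), (κ,79), (λ,77), (λ,78), (λ,79)}
These 16 distinct sets form the basis B.
Close under arbitrary unions to get τ_{X×Y}; counting gives |τ_{X×Y}| = 36.


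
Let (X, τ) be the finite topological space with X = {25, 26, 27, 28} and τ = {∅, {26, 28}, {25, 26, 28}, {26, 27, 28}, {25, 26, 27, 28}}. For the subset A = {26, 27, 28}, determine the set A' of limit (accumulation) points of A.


A' = {25, 26, 27, 28}

For each x ∈ X, list the open sets U ∈ τ with x ∈ U, then check whether U ∩ (A ∖ {x}) ≠ ∅ for every such U.
  x = 25: opens ∋ x are {25, 26, 28}, {25, 26, 27, 28}; each meets A ∖ {25}, so x IS a limit point.
  x = 26: opens ∋ x are {26, 28}, {25, 26, 28}, {26, 27, 28}, {25, 26, 27, 28}; each meets A ∖ {26}, so x IS a limit point.
  x = 27: opens ∋ x are {26, 27, 28}, {25, 26, 27, 28}; each meets A ∖ {27}, so x IS a limit point.
  x = 28: opens ∋ x are {26, 28}, {25, 26, 28}, {26, 27, 28}, {25, 26, 27, 28}; each meets A ∖ {28}, so x IS a limit point.
Collecting: A' = {25, 26, 27, 28}.


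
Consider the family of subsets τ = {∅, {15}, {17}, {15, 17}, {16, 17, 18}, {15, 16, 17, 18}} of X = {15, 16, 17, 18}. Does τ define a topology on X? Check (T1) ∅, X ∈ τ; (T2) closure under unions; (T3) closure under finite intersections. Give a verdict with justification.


τ IS a topology on X.

Axiom (T1): ∅ ∈ τ? Yes; X ∈ τ? Yes.
Axiom (T2/T3): check pairwise unions and intersections of members of τ.
All pairwise intersections and unions checked — each lies in τ. Therefore τ satisfies (T1), (T2), (T3): it IS a topology on X.


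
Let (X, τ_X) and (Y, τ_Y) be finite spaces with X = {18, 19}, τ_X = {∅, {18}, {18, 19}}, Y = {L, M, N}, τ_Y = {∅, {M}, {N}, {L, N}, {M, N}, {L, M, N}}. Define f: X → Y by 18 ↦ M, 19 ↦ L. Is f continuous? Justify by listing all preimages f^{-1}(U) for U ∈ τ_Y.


f is NOT continuous.

Compute f^{-1}(U) for each U ∈ τ_Y:
  U = ∅: f^{-1}(U) = ∅ ∈ τ_X ✓.
  U = {M}: f^{-1}(U) = {18} ∈ τ_X ✓.
  U = {N}: f^{-1}(U) = ∅ ∈ τ_X ✓.
  U = {L, N}: f^{-1}(U) = {19} ∉ τ_X ✗.
  U = {M, N}: f^{-1}(U) = {18} ∈ τ_X ✓.
  U = {L, M, N}: f^{-1}(U) = {18, 19} ∈ τ_X ✓.
Found U = {L, N} with f^{-1}(U) = {19} not in τ_X. Therefore f is NOT continuous.


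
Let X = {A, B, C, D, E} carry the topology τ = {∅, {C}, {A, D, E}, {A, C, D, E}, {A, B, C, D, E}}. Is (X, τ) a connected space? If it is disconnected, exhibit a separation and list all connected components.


(X, τ) is connected.

Find clopen sets (U ∈ τ with X ∖ U ∈ τ):
  U = ∅, X ∖ U = {A, B, C, D, E} — both open, so U is clopen.
  U = {A, B, C, D, E}, X ∖ U = ∅ — both open, so U is clopen.
Only trivial clopens (∅ and X) exist, so (X, τ) is connected.
Compute connected components by grouping points that agree on all clopens:
  component: {A, B, C, D, E}


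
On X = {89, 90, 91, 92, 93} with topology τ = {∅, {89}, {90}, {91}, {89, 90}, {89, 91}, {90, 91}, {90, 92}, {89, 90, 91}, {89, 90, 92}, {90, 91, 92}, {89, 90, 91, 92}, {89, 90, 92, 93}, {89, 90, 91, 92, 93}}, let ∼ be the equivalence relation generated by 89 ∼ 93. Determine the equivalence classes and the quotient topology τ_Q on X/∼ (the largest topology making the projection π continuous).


X/∼ = {[89=93], [90], [91], [92]}; |τ_Q| = 8.

Equivalence classes: [89=93], [90], [91], [92].
Quotient map π: X → X/∼ sends 89 ↦ [89=93], 90 ↦ [90], 91 ↦ [91], 92 ↦ [92], 93 ↦ [89=93].
For each subset V ⊆ X/∼, compute π^{-1}(V) ⊆ X and check whether π^{-1}(V) ∈ τ. V is open in τ_Q iff π^{-1}(V) ∈ τ.
  V = {}: π^{-1}(V) = ∅ ∈ τ ✓.
  V = {[89=93]}: π^{-1}(V) = {89, 93} ∉ τ ✗.
  V = {[90]}: π^{-1}(V) = {90} ∈ τ ✓.
  V = {[89=93], [90]}: π^{-1}(V) = {89, 90, 93} ∉ τ ✗.
  V = {[91]}: π^{-1}(V) = {91} ∈ τ ✓.
  V = {[89=93], [91]}: π^{-1}(V) = {89, 91, 93} ∉ τ ✗.
  V = {[90], [91]}: π^{-1}(V) = {90, 91} ∈ τ ✓.
  V = {[89=93], [90], [91]}: π^{-1}(V) = {89, 90, 91, 93} ∉ τ ✗.
  V = {[92]}: π^{-1}(V) = {92} ∉ τ ✗.
  V = {[89=93], [92]}: π^{-1}(V) = {89, 92, 93} ∉ τ ✗.
  V = {[90], [92]}: π^{-1}(V) = {90, 92} ∈ τ ✓.
  V = {[89=93], [90], [92]}: π^{-1}(V) = {89, 90, 92, 93} ∈ τ ✓.
  V = {[91], [92]}: π^{-1}(V) = {91, 92} ∉ τ ✗.
  V = {[89=93], [91], [92]}: π^{-1}(V) = {89, 91, 92, 93} ∉ τ ✗.
  V = {[90], [91], [92]}: π^{-1}(V) = {90, 91, 92} ∈ τ ✓.
  V = {[89=93], [90], [91], [92]}: π^{-1}(V) = {89, 90, 91, 92, 93} ∈ τ ✓.
Open sets in the quotient: τ_Q = {{}, {[90]}, {[91]}, {[90], [91]}, {[90], [92]}, {[89=93], [90], [92]}, {[90], [91], [92]}, {[89=93], [90], [91], [92]}} (8 elements).


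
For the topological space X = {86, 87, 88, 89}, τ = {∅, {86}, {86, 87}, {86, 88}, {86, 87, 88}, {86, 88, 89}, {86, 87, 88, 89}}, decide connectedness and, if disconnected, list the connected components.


(X, τ) is connected.

Find clopen sets (U ∈ τ with X ∖ U ∈ τ):
  U = ∅, X ∖ U = {86, 87, 88, 89} — both open, so U is clopen.
  U = {86, 87, 88, 89}, X ∖ U = ∅ — both open, so U is clopen.
Only trivial clopens (∅ and X) exist, so (X, τ) is connected.
Compute connected components by grouping points that agree on all clopens:
  component: {86, 87, 88, 89}


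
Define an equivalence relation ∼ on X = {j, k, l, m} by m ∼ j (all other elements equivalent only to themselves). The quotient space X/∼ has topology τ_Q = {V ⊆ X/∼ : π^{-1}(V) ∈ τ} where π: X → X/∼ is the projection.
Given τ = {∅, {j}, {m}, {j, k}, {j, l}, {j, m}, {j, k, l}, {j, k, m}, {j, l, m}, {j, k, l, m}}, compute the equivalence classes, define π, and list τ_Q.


X/∼ = {[j=m], [k], [l]}; |τ_Q| = 5.

Equivalence classes: [j=m], [k], [l].
Quotient map π: X → X/∼ sends j ↦ [j=m], k ↦ [k], l ↦ [l], m ↦ [j=m].
For each subset V ⊆ X/∼, compute π^{-1}(V) ⊆ X and check whether π^{-1}(V) ∈ τ. V is open in τ_Q iff π^{-1}(V) ∈ τ.
  V = {}: π^{-1}(V) = ∅ ∈ τ ✓.
  V = {[j=m]}: π^{-1}(V) = {j, m} ∈ τ ✓.
  V = {[k]}: π^{-1}(V) = {k} ∉ τ ✗.
  V = {[j=m], [k]}: π^{-1}(V) = {j, k, m} ∈ τ ✓.
  V = {[l]}: π^{-1}(V) = {l} ∉ τ ✗.
  V = {[j=m], [l]}: π^{-1}(V) = {j, l, m} ∈ τ ✓.
  V = {[k], [l]}: π^{-1}(V) = {k, l} ∉ τ ✗.
  V = {[j=m], [k], [l]}: π^{-1}(V) = {j, k, l, m} ∈ τ ✓.
Open sets in the quotient: τ_Q = {{}, {[j=m]}, {[j=m], [k]}, {[j=m], [l]}, {[j=m], [k], [l]}} (5 elements).


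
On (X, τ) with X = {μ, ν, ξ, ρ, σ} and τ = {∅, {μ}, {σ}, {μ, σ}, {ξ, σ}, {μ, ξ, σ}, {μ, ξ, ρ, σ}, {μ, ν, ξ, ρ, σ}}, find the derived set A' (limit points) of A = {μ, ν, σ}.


A' = {ν, ξ, ρ}

For each x ∈ X, list the open sets U ∈ τ with x ∈ U, then check whether U ∩ (A ∖ {x}) ≠ ∅ for every such U.
  x = μ: open {μ} ∋ x has {μ} ∩ (A ∖ {μ}) = ∅, so x is NOT a limit point.
  x = ν: opens ∋ x are {μ, ν, ξ, ρ, σ}; each meets A ∖ {ν}, so x IS a limit point.
  x = ξ: opens ∋ x are {ξ, σ}, {μ, ξ, σ}, {μ, ξ, ρ, σ}, {μ, ν, ξ, ρ, σ}; each meets A ∖ {ξ}, so x IS a limit point.
  x = ρ: opens ∋ x are {μ, ξ, ρ, σ}, {μ, ν, ξ, ρ, σ}; each meets A ∖ {ρ}, so x IS a limit point.
  x = σ: open {σ} ∋ x has {σ} ∩ (A ∖ {σ}) = ∅, so x is NOT a limit point.
Collecting: A' = {ν, ξ, ρ}.


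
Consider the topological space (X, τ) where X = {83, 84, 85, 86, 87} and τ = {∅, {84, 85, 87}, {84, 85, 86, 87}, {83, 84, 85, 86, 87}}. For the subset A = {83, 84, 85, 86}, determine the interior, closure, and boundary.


int(A) = ∅, cl(A) = {83, 84, 85, 86, 87}, ∂A = {83, 84, 85, 86, 87}.

Closed sets in (X, τ) are complements of opens:
  closed(X, τ) = {∅, {83}, {83, 86}, {83, 84, 85, 86, 87}}.
int(A) = ⋃ {U ∈ τ : U ⊆ A}. Opens contained in A: ∅.
Taking the union of these: int(A) = ∅.
cl(A) = ⋂ {C closed : A ⊆ C}. Closed sets containing A: {83, 84, 85, 86, 87}.
Intersecting these: cl(A) = {83, 84, 85, 86, 87}.
∂A = cl(A) ∖ int(A) = {83, 84, 85, 86, 87} ∖ ∅ = {83, 84, 85, 86, 87}.


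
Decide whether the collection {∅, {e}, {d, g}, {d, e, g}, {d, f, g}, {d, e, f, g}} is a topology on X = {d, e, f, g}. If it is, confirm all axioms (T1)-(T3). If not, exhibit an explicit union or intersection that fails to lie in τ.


τ IS a topology on X.

Axiom (T1): ∅ ∈ τ? Yes; X ∈ τ? Yes.
Axiom (T2/T3): check pairwise unions and intersections of members of τ.
All pairwise intersections and unions checked — each lies in τ. Therefore τ satisfies (T1), (T2), (T3): it IS a topology on X.


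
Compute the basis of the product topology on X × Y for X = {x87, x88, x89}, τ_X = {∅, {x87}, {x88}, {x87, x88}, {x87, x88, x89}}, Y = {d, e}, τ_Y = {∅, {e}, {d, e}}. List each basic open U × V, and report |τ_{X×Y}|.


Basis B = {∅ × ∅, {x87} × {e}, {x88} × {e}, {x87} × {d, e}, {x87, x88} × {e}, {x88} × {d, e}, {x87, x88, x89} × {e}, {x87, x88} × {d, e}, {x87, x88, x89} × {d, e}}; |τ_{X×Y}| = 14.

Enumerate products U × V with U ∈ τ_X, V ∈ τ_Y (deduplicated):
  ∅ × ∅ = {} (∅)
  {x87} × {e} = {(x87,e)}
  {x88} × {e} = {(x88,e)}
  {x87} × {d, e} = {(x87,d), (x87,e)}
  {x87, x88} × {e} = {(x87,e), (x88,e)}
  {x88} × {d, e} = {(x88,d), (x88,e)}
  {x87, x88, x89} × {e} = {(x87,e), (x88,e), (x89,e)}
  {x87, x88} × {d, e} = {(x87,d), (x87,e), (x88,d), (x88,e)}
  {x87, x88, x89} × {d, e} = {(x87,d), (x87,e), (x88,d), (x88,e), (x89,d), (x89,e)}
These 9 distinct sets form the basis B.
Close under arbitrary unions to get τ_{X×Y}; counting gives |τ_{X×Y}| = 14.


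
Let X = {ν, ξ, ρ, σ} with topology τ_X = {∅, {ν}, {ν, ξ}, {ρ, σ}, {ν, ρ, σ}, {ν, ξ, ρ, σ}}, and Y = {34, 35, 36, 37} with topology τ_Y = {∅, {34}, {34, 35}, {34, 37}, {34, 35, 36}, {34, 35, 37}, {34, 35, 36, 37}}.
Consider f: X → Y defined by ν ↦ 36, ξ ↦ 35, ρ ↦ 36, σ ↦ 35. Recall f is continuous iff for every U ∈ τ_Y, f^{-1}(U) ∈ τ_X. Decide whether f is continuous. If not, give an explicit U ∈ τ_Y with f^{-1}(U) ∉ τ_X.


f is NOT continuous.

Compute f^{-1}(U) for each U ∈ τ_Y:
  U = ∅: f^{-1}(U) = ∅ ∈ τ_X ✓.
  U = {34}: f^{-1}(U) = ∅ ∈ τ_X ✓.
  U = {34, 35}: f^{-1}(U) = {ξ, σ} ∉ τ_X ✗.
  U = {34, 37}: f^{-1}(U) = ∅ ∈ τ_X ✓.
  U = {34, 35, 36}: f^{-1}(U) = {ν, ξ, ρ, σ} ∈ τ_X ✓.
  U = {34, 35, 37}: f^{-1}(U) = {ξ, σ} ∉ τ_X ✗.
  U = {34, 35, 36, 37}: f^{-1}(U) = {ν, ξ, ρ, σ} ∈ τ_X ✓.
Found U = {34, 35} with f^{-1}(U) = {ξ, σ} not in τ_X. Therefore f is NOT continuous.


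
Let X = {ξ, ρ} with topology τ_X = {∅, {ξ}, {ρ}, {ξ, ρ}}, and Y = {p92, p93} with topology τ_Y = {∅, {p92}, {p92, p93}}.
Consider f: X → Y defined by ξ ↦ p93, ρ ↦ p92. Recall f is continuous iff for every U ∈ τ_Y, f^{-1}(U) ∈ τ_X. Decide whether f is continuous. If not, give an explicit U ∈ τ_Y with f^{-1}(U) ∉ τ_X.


f IS continuous.

Compute f^{-1}(U) for each U ∈ τ_Y:
  U = ∅: f^{-1}(U) = ∅ ∈ τ_X ✓.
  U = {p92}: f^{-1}(U) = {ρ} ∈ τ_X ✓.
  U = {p92, p93}: f^{-1}(U) = {ξ, ρ} ∈ τ_X ✓.
Every preimage lies in τ_X, so f IS continuous.


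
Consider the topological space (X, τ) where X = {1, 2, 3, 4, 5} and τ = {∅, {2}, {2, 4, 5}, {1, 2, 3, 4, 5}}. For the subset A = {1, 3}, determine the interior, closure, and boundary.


int(A) = ∅, cl(A) = {1, 3}, ∂A = {1, 3}.

Closed sets in (X, τ) are complements of opens:
  closed(X, τ) = {∅, {1, 3}, {1, 3, 4, 5}, {1, 2, 3, 4, 5}}.
int(A) = ⋃ {U ∈ τ : U ⊆ A}. Opens contained in A: ∅.
Taking the union of these: int(A) = ∅.
cl(A) = ⋂ {C closed : A ⊆ C}. Closed sets containing A: {1, 3}, {1, 3, 4, 5}, {1, 2, 3, 4, 5}.
Intersecting these: cl(A) = {1, 3}.
∂A = cl(A) ∖ int(A) = {1, 3} ∖ ∅ = {1, 3}.


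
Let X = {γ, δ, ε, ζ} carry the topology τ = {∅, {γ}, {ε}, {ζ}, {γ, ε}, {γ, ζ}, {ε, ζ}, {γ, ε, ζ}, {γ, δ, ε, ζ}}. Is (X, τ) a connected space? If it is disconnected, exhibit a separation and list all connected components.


(X, τ) is connected.

Find clopen sets (U ∈ τ with X ∖ U ∈ τ):
  U = ∅, X ∖ U = {γ, δ, ε, ζ} — both open, so U is clopen.
  U = {γ, δ, ε, ζ}, X ∖ U = ∅ — both open, so U is clopen.
Only trivial clopens (∅ and X) exist, so (X, τ) is connected.
Compute connected components by grouping points that agree on all clopens:
  component: {γ, δ, ε, ζ}


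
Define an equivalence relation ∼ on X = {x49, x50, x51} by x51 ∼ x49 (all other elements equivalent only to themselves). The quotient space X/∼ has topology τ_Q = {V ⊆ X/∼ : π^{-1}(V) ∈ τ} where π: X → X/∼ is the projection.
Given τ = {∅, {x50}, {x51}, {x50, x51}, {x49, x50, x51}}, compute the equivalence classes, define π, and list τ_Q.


X/∼ = {[x49=x51], [x50]}; |τ_Q| = 3.

Equivalence classes: [x49=x51], [x50].
Quotient map π: X → X/∼ sends x49 ↦ [x49=x51], x50 ↦ [x50], x51 ↦ [x49=x51].
For each subset V ⊆ X/∼, compute π^{-1}(V) ⊆ X and check whether π^{-1}(V) ∈ τ. V is open in τ_Q iff π^{-1}(V) ∈ τ.
  V = {}: π^{-1}(V) = ∅ ∈ τ ✓.
  V = {[x49=x51]}: π^{-1}(V) = {x49, x51} ∉ τ ✗.
  V = {[x50]}: π^{-1}(V) = {x50} ∈ τ ✓.
  V = {[x49=x51], [x50]}: π^{-1}(V) = {x49, x50, x51} ∈ τ ✓.
Open sets in the quotient: τ_Q = {{}, {[x50]}, {[x49=x51], [x50]}} (3 elements).


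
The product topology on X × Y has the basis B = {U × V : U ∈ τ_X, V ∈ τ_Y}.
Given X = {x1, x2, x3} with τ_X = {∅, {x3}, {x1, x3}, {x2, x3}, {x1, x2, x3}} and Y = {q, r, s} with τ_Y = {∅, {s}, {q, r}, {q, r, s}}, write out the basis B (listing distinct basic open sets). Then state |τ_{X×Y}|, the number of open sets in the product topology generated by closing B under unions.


Basis B = {∅ × ∅, {x3} × {s}, {x1, x3} × {s}, {x2, x3} × {s}, {x3} × {q, r}, {x1, x2, x3} × {s}, {x3} × {q, r, s}, {x1, x3} × {q, r}, {x2, x3} × {q, r}, {x1, x3} × {q, r, s}, {x1, x2, x3} × {q, r}, {x2, x3} × {q, r, s}, {x1, x2, x3} × {q, r, s}}; |τ_{X×Y}| = 25.

Enumerate products U × V with U ∈ τ_X, V ∈ τ_Y (deduplicated):
  ∅ × ∅ = {} (∅)
  {x3} × {s} = {(x3,s)}
  {x1, x3} × {s} = {(x1,s), (x3,s)}
  {x2, x3} × {s} = {(x2,s), (x3,s)}
  {x3} × {q, r} = {(x3,q), (x3,r)}
  {x1, x2, x3} × {s} = {(x1,s), (x2,s), (x3,s)}
  {x3} × {q, r, s} = {(x3,q), (x3,r), (x3,s)}
  {x1, x3} × {q, r} = {(x1,q), (x1,r), (x3,q), (x3,r)}
  {x2, x3} × {q, r} = {(x2,q), (x2,r), (x3,q), (x3,r)}
  {x1, x3} × {q, r, s} = {(x1,q), (x1,r), (x1,s), (x3,q), (x3,r), (x3,s)}
  {x1, x2, x3} × {q, r} = {(x1,q), (x1,r), (x2,q), (x2,r), (x3,q), (x3,r)}
  {x2, x3} × {q, r, s} = {(x2,q), (x2,r), (x2,s), (x3,q), (x3,r), (x3,s)}
  {x1, x2, x3} × {q, r, s} = {(x1,q), (x1,r), (x1,s), (x2,q), (x2,r), (x2,s), (x3,q), (x3,r), (x3,s)}
These 13 distinct sets form the basis B.
Close under arbitrary unions to get τ_{X×Y}; counting gives |τ_{X×Y}| = 25.


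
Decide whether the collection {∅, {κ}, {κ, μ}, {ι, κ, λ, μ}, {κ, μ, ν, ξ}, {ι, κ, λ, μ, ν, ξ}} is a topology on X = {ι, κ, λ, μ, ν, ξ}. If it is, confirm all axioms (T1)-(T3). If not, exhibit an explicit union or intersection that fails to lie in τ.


τ IS a topology on X.

Axiom (T1): ∅ ∈ τ? Yes; X ∈ τ? Yes.
Axiom (T2/T3): check pairwise unions and intersections of members of τ.
All pairwise intersections and unions checked — each lies in τ. Therefore τ satisfies (T1), (T2), (T3): it IS a topology on X.


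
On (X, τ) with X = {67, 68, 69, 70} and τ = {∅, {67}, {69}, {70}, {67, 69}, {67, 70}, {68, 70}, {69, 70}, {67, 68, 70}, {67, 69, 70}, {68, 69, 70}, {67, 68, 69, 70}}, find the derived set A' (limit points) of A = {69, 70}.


A' = {68}

For each x ∈ X, list the open sets U ∈ τ with x ∈ U, then check whether U ∩ (A ∖ {x}) ≠ ∅ for every such U.
  x = 67: open {67} ∋ x has {67} ∩ (A ∖ {67}) = ∅, so x is NOT a limit point.
  x = 68: opens ∋ x are {68, 70}, {67, 68, 70}, {68, 69, 70}, {67, 68, 69, 70}; each meets A ∖ {68}, so x IS a limit point.
  x = 69: open {69} ∋ x has {69} ∩ (A ∖ {69}) = ∅, so x is NOT a limit point.
  x = 70: open {70} ∋ x has {70} ∩ (A ∖ {70}) = ∅, so x is NOT a limit point.
Collecting: A' = {68}.


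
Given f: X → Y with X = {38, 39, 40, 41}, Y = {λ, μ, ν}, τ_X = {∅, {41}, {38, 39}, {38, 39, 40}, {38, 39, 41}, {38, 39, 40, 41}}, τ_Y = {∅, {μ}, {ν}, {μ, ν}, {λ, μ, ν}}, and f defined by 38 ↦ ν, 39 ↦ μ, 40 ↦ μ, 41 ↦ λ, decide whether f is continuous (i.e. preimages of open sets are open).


f is NOT continuous.

Compute f^{-1}(U) for each U ∈ τ_Y:
  U = ∅: f^{-1}(U) = ∅ ∈ τ_X ✓.
  U = {μ}: f^{-1}(U) = {39, 40} ∉ τ_X ✗.
  U = {ν}: f^{-1}(U) = {38} ∉ τ_X ✗.
  U = {μ, ν}: f^{-1}(U) = {38, 39, 40} ∈ τ_X ✓.
  U = {λ, μ, ν}: f^{-1}(U) = {38, 39, 40, 41} ∈ τ_X ✓.
Found U = {μ} with f^{-1}(U) = {39, 40} not in τ_X. Therefore f is NOT continuous.


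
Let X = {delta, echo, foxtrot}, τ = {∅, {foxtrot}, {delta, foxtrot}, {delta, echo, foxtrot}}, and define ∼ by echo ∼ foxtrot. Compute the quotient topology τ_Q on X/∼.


X/∼ = {[delta], [echo=foxtrot]}; |τ_Q| = 2.

Equivalence classes: [delta], [echo=foxtrot].
Quotient map π: X → X/∼ sends delta ↦ [delta], echo ↦ [echo=foxtrot], foxtrot ↦ [echo=foxtrot].
For each subset V ⊆ X/∼, compute π^{-1}(V) ⊆ X and check whether π^{-1}(V) ∈ τ. V is open in τ_Q iff π^{-1}(V) ∈ τ.
  V = {}: π^{-1}(V) = ∅ ∈ τ ✓.
  V = {[delta]}: π^{-1}(V) = {delta} ∉ τ ✗.
  V = {[echo=foxtrot]}: π^{-1}(V) = {echo, foxtrot} ∉ τ ✗.
  V = {[delta], [echo=foxtrot]}: π^{-1}(V) = {delta, echo, foxtrot} ∈ τ ✓.
Open sets in the quotient: τ_Q = {{}, {[delta], [echo=foxtrot]}} (2 elements).


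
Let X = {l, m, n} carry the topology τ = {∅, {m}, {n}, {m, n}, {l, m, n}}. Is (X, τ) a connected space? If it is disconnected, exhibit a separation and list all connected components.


(X, τ) is connected.

Find clopen sets (U ∈ τ with X ∖ U ∈ τ):
  U = ∅, X ∖ U = {l, m, n} — both open, so U is clopen.
  U = {l, m, n}, X ∖ U = ∅ — both open, so U is clopen.
Only trivial clopens (∅ and X) exist, so (X, τ) is connected.
Compute connected components by grouping points that agree on all clopens:
  component: {l, m, n}


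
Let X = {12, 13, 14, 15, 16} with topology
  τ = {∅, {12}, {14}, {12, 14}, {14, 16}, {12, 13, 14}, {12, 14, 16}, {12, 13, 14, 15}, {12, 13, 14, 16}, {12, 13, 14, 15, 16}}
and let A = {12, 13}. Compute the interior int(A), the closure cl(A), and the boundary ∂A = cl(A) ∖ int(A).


int(A) = {12}, cl(A) = {12, 13, 15}, ∂A = {13, 15}.

Closed sets in (X, τ) are complements of opens:
  closed(X, τ) = {∅, {15}, {16}, {13, 15}, {15, 16}, {12, 13, 15}, {13, 15, 16}, {12, 13, 15, 16}, {13, 14, 15, 16}, {12, 13, 14, 15, 16}}.
int(A) = ⋃ {U ∈ τ : U ⊆ A}. Opens contained in A: ∅, {12}.
Taking the union of these: int(A) = {12}.
cl(A) = ⋂ {C closed : A ⊆ C}. Closed sets containing A: {12, 13, 15}, {12, 13, 15, 16}, {12, 13, 14, 15, 16}.
Intersecting these: cl(A) = {12, 13, 15}.
∂A = cl(A) ∖ int(A) = {12, 13, 15} ∖ {12} = {13, 15}.


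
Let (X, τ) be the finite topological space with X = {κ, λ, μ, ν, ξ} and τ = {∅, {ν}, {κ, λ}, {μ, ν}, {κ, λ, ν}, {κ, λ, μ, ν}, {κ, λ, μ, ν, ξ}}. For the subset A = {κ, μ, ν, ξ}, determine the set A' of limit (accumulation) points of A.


A' = {λ, μ, ξ}

For each x ∈ X, list the open sets U ∈ τ with x ∈ U, then check whether U ∩ (A ∖ {x}) ≠ ∅ for every such U.
  x = κ: open {κ, λ} ∋ x has {κ, λ} ∩ (A ∖ {κ}) = ∅, so x is NOT a limit point.
  x = λ: opens ∋ x are {κ, λ}, {κ, λ, ν}, {κ, λ, μ, ν}, {κ, λ, μ, ν, ξ}; each meets A ∖ {λ}, so x IS a limit point.
  x = μ: opens ∋ x are {μ, ν}, {κ, λ, μ, ν}, {κ, λ, μ, ν, ξ}; each meets A ∖ {μ}, so x IS a limit point.
  x = ν: open {ν} ∋ x has {ν} ∩ (A ∖ {ν}) = ∅, so x is NOT a limit point.
  x = ξ: opens ∋ x are {κ, λ, μ, ν, ξ}; each meets A ∖ {ξ}, so x IS a limit point.
Collecting: A' = {λ, μ, ξ}.


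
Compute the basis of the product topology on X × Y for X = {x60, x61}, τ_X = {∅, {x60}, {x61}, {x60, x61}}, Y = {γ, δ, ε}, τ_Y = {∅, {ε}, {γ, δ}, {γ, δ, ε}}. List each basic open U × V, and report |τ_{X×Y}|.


Basis B = {∅ × ∅, {x60} × {ε}, {x61} × {ε}, {x60} × {γ, δ}, {x60, x61} × {ε}, {x61} × {γ, δ}, {x60} × {γ, δ, ε}, {x61} × {γ, δ, ε}, {x60, x61} × {γ, δ}, {x60, x61} × {γ, δ, ε}}; |τ_{X×Y}| = 16.

Enumerate products U × V with U ∈ τ_X, V ∈ τ_Y (deduplicated):
  ∅ × ∅ = {} (∅)
  {x60} × {ε} = {(x60,ε)}
  {x61} × {ε} = {(x61,ε)}
  {x60} × {γ, δ} = {(x60,γ), (x60,δ)}
  {x60, x61} × {ε} = {(x60,ε), (x61,ε)}
  {x61} × {γ, δ} = {(x61,γ), (x61,δ)}
  {x60} × {γ, δ, ε} = {(x60,γ), (x60,δ), (x60,ε)}
  {x61} × {γ, δ, ε} = {(x61,γ), (x61,δ), (x61,ε)}
  {x60, x61} × {γ, δ} = {(x60,γ), (x60,δ), (x61,γ), (x61,δ)}
  {x60, x61} × {γ, δ, ε} = {(x60,γ), (x60,δ), (x60,ε), (x61,γ), (x61,δ), (x61,ε)}
These 10 distinct sets form the basis B.
Close under arbitrary unions to get τ_{X×Y}; counting gives |τ_{X×Y}| = 16.


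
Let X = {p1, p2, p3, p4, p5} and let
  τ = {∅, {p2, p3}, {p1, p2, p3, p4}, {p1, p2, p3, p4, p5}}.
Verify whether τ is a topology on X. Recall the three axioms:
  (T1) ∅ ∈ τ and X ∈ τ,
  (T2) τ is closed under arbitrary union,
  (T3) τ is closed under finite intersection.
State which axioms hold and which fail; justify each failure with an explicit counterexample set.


τ IS a topology on X.

Axiom (T1): ∅ ∈ τ? Yes; X ∈ τ? Yes.
Axiom (T2/T3): check pairwise unions and intersections of members of τ.
All pairwise intersections and unions checked — each lies in τ. Therefore τ satisfies (T1), (T2), (T3): it IS a topology on X.


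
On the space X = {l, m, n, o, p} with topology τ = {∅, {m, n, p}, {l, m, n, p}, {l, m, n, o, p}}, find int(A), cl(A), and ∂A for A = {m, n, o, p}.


int(A) = {m, n, p}, cl(A) = {l, m, n, o, p}, ∂A = {l, o}.

Closed sets in (X, τ) are complements of opens:
  closed(X, τ) = {∅, {o}, {l, o}, {l, m, n, o, p}}.
int(A) = ⋃ {U ∈ τ : U ⊆ A}. Opens contained in A: ∅, {m, n, p}.
Taking the union of these: int(A) = {m, n, p}.
cl(A) = ⋂ {C closed : A ⊆ C}. Closed sets containing A: {l, m, n, o, p}.
Intersecting these: cl(A) = {l, m, n, o, p}.
∂A = cl(A) ∖ int(A) = {l, m, n, o, p} ∖ {m, n, p} = {l, o}.


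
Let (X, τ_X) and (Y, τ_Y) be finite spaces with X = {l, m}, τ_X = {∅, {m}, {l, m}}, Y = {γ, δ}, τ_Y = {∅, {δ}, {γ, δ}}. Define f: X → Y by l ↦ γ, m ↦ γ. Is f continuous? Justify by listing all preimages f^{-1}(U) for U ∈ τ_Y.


f IS continuous.

Compute f^{-1}(U) for each U ∈ τ_Y:
  U = ∅: f^{-1}(U) = ∅ ∈ τ_X ✓.
  U = {δ}: f^{-1}(U) = ∅ ∈ τ_X ✓.
  U = {γ, δ}: f^{-1}(U) = {l, m} ∈ τ_X ✓.
Every preimage lies in τ_X, so f IS continuous.


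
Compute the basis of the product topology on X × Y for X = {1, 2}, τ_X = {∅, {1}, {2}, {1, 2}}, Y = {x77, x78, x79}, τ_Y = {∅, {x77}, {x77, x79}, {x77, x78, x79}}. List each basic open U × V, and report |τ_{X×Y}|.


Basis B = {∅ × ∅, {1} × {x77}, {2} × {x77}, {1} × {x77, x79}, {1, 2} × {x77}, {2} × {x77, x79}, {1} × {x77, x78, x79}, {2} × {x77, x78, x79}, {1, 2} × {x77, x79}, {1, 2} × {x77, x78, x79}}; |τ_{X×Y}| = 16.

Enumerate products U × V with U ∈ τ_X, V ∈ τ_Y (deduplicated):
  ∅ × ∅ = {} (∅)
  {1} × {x77} = {(1,x77)}
  {2} × {x77} = {(2,x77)}
  {1} × {x77, x79} = {(1,x77), (1,x79)}
  {1, 2} × {x77} = {(1,x77), (2,x77)}
  {2} × {x77, x79} = {(2,x77), (2,x79)}
  {1} × {x77, x78, x79} = {(1,x77), (1,x78), (1,x79)}
  {2} × {x77, x78, x79} = {(2,x77), (2,x78), (2,x79)}
  {1, 2} × {x77, x79} = {(1,x77), (1,x79), (2,x77), (2,x79)}
  {1, 2} × {x77, x78, x79} = {(1,x77), (1,x78), (1,x79), (2,x77), (2,x78), (2,x79)}
These 10 distinct sets form the basis B.
Close under arbitrary unions to get τ_{X×Y}; counting gives |τ_{X×Y}| = 16.


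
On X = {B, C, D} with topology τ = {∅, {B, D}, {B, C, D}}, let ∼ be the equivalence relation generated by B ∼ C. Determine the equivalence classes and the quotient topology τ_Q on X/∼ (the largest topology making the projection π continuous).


X/∼ = {[B=C], [D]}; |τ_Q| = 2.

Equivalence classes: [B=C], [D].
Quotient map π: X → X/∼ sends B ↦ [B=C], C ↦ [B=C], D ↦ [D].
For each subset V ⊆ X/∼, compute π^{-1}(V) ⊆ X and check whether π^{-1}(V) ∈ τ. V is open in τ_Q iff π^{-1}(V) ∈ τ.
  V = {}: π^{-1}(V) = ∅ ∈ τ ✓.
  V = {[B=C]}: π^{-1}(V) = {B, C} ∉ τ ✗.
  V = {[D]}: π^{-1}(V) = {D} ∉ τ ✗.
  V = {[B=C], [D]}: π^{-1}(V) = {B, C, D} ∈ τ ✓.
Open sets in the quotient: τ_Q = {{}, {[B=C], [D]}} (2 elements).


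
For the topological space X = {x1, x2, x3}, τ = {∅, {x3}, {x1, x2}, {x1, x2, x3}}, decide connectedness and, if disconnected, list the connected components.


(X, τ) is disconnected; components = [{x3}, {x1, x2}].

Find clopen sets (U ∈ τ with X ∖ U ∈ τ):
  U = ∅, X ∖ U = {x1, x2, x3} — both open, so U is clopen.
  U = {x3}, X ∖ U = {x1, x2} — both open, so U is clopen.
  U = {x1, x2}, X ∖ U = {x3} — both open, so U is clopen.
  U = {x1, x2, x3}, X ∖ U = ∅ — both open, so U is clopen.
Nontrivial clopen(s) exist: e.g. {x1, x2}. So (X, τ) is disconnected.
Compute connected components by grouping points that agree on all clopens:
  component: {x3}
  component: {x1, x2}


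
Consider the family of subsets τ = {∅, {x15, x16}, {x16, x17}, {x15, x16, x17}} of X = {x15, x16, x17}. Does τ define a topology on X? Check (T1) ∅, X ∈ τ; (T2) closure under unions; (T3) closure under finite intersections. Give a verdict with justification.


τ is NOT a topology on X.

Axiom (T1): ∅ ∈ τ? Yes; X ∈ τ? Yes.
Axiom (T2/T3): check pairwise unions and intersections of members of τ.
Counterexample for (T3): {x15, x16} ∩ {x16, x17} = {x16} ∉ τ. Therefore τ is NOT a topology.


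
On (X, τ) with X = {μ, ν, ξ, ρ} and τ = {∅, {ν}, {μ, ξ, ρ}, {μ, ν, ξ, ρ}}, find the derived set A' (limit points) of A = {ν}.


A' = ∅

For each x ∈ X, list the open sets U ∈ τ with x ∈ U, then check whether U ∩ (A ∖ {x}) ≠ ∅ for every such U.
  x = μ: open {μ, ξ, ρ} ∋ x has {μ, ξ, ρ} ∩ (A ∖ {μ}) = ∅, so x is NOT a limit point.
  x = ν: open {ν} ∋ x has {ν} ∩ (A ∖ {ν}) = ∅, so x is NOT a limit point.
  x = ξ: open {μ, ξ, ρ} ∋ x has {μ, ξ, ρ} ∩ (A ∖ {ξ}) = ∅, so x is NOT a limit point.
  x = ρ: open {μ, ξ, ρ} ∋ x has {μ, ξ, ρ} ∩ (A ∖ {ρ}) = ∅, so x is NOT a limit point.
Collecting: A' = ∅.


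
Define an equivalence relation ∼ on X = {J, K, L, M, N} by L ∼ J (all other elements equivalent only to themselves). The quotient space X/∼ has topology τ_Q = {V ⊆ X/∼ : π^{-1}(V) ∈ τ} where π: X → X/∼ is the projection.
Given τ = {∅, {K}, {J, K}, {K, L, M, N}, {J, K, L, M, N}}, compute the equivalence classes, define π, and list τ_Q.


X/∼ = {[J=L], [K], [M], [N]}; |τ_Q| = 3.

Equivalence classes: [J=L], [K], [M], [N].
Quotient map π: X → X/∼ sends J ↦ [J=L], K ↦ [K], L ↦ [J=L], M ↦ [M], N ↦ [N].
For each subset V ⊆ X/∼, compute π^{-1}(V) ⊆ X and check whether π^{-1}(V) ∈ τ. V is open in τ_Q iff π^{-1}(V) ∈ τ.
  V = {}: π^{-1}(V) = ∅ ∈ τ ✓.
  V = {[J=L]}: π^{-1}(V) = {J, L} ∉ τ ✗.
  V = {[K]}: π^{-1}(V) = {K} ∈ τ ✓.
  V = {[J=L], [K]}: π^{-1}(V) = {J, K, L} ∉ τ ✗.
  V = {[M]}: π^{-1}(V) = {M} ∉ τ ✗.
  V = {[J=L], [M]}: π^{-1}(V) = {J, L, M} ∉ τ ✗.
  V = {[K], [M]}: π^{-1}(V) = {K, M} ∉ τ ✗.
  V = {[J=L], [K], [M]}: π^{-1}(V) = {J, K, L, M} ∉ τ ✗.
  V = {[N]}: π^{-1}(V) = {N} ∉ τ ✗.
  V = {[J=L], [N]}: π^{-1}(V) = {J, L, N} ∉ τ ✗.
  V = {[K], [N]}: π^{-1}(V) = {K, N} ∉ τ ✗.
  V = {[J=L], [K], [N]}: π^{-1}(V) = {J, K, L, N} ∉ τ ✗.
  V = {[M], [N]}: π^{-1}(V) = {M, N} ∉ τ ✗.
  V = {[J=L], [M], [N]}: π^{-1}(V) = {J, L, M, N} ∉ τ ✗.
  V = {[K], [M], [N]}: π^{-1}(V) = {K, M, N} ∉ τ ✗.
  V = {[J=L], [K], [M], [N]}: π^{-1}(V) = {J, K, L, M, N} ∈ τ ✓.
Open sets in the quotient: τ_Q = {{}, {[K]}, {[J=L], [K], [M], [N]}} (3 elements).


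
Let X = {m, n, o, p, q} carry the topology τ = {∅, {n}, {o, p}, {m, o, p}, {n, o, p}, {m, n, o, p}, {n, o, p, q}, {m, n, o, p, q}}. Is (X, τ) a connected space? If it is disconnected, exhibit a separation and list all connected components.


(X, τ) is connected.

Find clopen sets (U ∈ τ with X ∖ U ∈ τ):
  U = ∅, X ∖ U = {m, n, o, p, q} — both open, so U is clopen.
  U = {m, n, o, p, q}, X ∖ U = ∅ — both open, so U is clopen.
Only trivial clopens (∅ and X) exist, so (X, τ) is connected.
Compute connected components by grouping points that agree on all clopens:
  component: {m, n, o, p, q}


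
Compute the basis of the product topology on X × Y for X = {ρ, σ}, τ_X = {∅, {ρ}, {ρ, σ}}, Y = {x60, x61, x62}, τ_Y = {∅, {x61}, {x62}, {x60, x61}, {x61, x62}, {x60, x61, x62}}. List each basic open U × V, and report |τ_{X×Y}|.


Basis B = {∅ × ∅, {ρ} × {x61}, {ρ} × {x62}, {ρ} × {x60, x61}, {ρ} × {x61, x62}, {ρ, σ} × {x61}, {ρ, σ} × {x62}, {ρ} × {x60, x61, x62}, {ρ, σ} × {x60, x61}, {ρ, σ} × {x61, x62}, {ρ, σ} × {x60, x61, x62}}; |τ_{X×Y}| = 18.

Enumerate products U × V with U ∈ τ_X, V ∈ τ_Y (deduplicated):
  ∅ × ∅ = {} (∅)
  {ρ} × {x61} = {(ρ,x61)}
  {ρ} × {x62} = {(ρ,x62)}
  {ρ} × {x60, x61} = {(ρ,x60), (ρ,x61)}
  {ρ} × {x61, x62} = {(ρ,x61), (ρ,x62)}
  {ρ, σ} × {x61} = {(ρ,x61), (σ,x61)}
  {ρ, σ} × {x62} = {(ρ,x62), (σ,x62)}
  {ρ} × {x60, x61, x62} = {(ρ,x60), (ρ,x61), (ρ,x62)}
  {ρ, σ} × {x60, x61} = {(ρ,x60), (ρ,x61), (σ,x60), (σ,x61)}
  {ρ, σ} × {x61, x62} = {(ρ,x61), (ρ,x62), (σ,x61), (σ,x62)}
  {ρ, σ} × {x60, x61, x62} = {(ρ,x60), (ρ,x61), (ρ,x62), (σ,x60), (σ,x61), (σ,x62)}
These 11 distinct sets form the basis B.
Close under arbitrary unions to get τ_{X×Y}; counting gives |τ_{X×Y}| = 18.


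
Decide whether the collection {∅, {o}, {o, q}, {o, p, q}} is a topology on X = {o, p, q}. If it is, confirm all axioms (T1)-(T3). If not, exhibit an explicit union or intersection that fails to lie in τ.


τ IS a topology on X.

Axiom (T1): ∅ ∈ τ? Yes; X ∈ τ? Yes.
Axiom (T2/T3): check pairwise unions and intersections of members of τ.
All pairwise intersections and unions checked — each lies in τ. Therefore τ satisfies (T1), (T2), (T3): it IS a topology on X.


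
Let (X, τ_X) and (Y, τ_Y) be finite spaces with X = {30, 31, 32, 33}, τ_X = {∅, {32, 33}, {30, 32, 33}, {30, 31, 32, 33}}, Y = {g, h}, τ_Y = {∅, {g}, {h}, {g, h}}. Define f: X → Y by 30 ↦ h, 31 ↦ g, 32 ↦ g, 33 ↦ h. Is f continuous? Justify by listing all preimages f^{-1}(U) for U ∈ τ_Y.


f is NOT continuous.

Compute f^{-1}(U) for each U ∈ τ_Y:
  U = ∅: f^{-1}(U) = ∅ ∈ τ_X ✓.
  U = {g}: f^{-1}(U) = {31, 32} ∉ τ_X ✗.
  U = {h}: f^{-1}(U) = {30, 33} ∉ τ_X ✗.
  U = {g, h}: f^{-1}(U) = {30, 31, 32, 33} ∈ τ_X ✓.
Found U = {g} with f^{-1}(U) = {31, 32} not in τ_X. Therefore f is NOT continuous.


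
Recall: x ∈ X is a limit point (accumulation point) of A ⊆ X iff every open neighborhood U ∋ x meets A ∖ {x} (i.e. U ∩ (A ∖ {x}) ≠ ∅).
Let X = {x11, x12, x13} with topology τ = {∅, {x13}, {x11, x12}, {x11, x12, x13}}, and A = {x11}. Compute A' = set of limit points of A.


A' = {x12}

For each x ∈ X, list the open sets U ∈ τ with x ∈ U, then check whether U ∩ (A ∖ {x}) ≠ ∅ for every such U.
  x = x11: open {x11, x12} ∋ x has {x11, x12} ∩ (A ∖ {x11}) = ∅, so x is NOT a limit point.
  x = x12: opens ∋ x are {x11, x12}, {x11, x12, x13}; each meets A ∖ {x12}, so x IS a limit point.
  x = x13: open {x13} ∋ x has {x13} ∩ (A ∖ {x13}) = ∅, so x is NOT a limit point.
Collecting: A' = {x12}.


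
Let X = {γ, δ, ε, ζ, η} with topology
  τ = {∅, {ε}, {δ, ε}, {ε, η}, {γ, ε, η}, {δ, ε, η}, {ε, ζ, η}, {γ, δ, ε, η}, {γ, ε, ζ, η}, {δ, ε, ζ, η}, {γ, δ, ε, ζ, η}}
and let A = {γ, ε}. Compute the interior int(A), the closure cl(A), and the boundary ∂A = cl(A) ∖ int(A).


int(A) = {ε}, cl(A) = {γ, δ, ε, ζ, η}, ∂A = {γ, δ, ζ, η}.

Closed sets in (X, τ) are complements of opens:
  closed(X, τ) = {∅, {γ}, {δ}, {ζ}, {γ, δ}, {γ, ζ}, {δ, ζ}, {γ, δ, ζ}, {γ, ζ, η}, {γ, δ, ζ, η}, {γ, δ, ε, ζ, η}}.
int(A) = ⋃ {U ∈ τ : U ⊆ A}. Opens contained in A: ∅, {ε}.
Taking the union of these: int(A) = {ε}.
cl(A) = ⋂ {C closed : A ⊆ C}. Closed sets containing A: {γ, δ, ε, ζ, η}.
Intersecting these: cl(A) = {γ, δ, ε, ζ, η}.
∂A = cl(A) ∖ int(A) = {γ, δ, ε, ζ, η} ∖ {ε} = {γ, δ, ζ, η}.


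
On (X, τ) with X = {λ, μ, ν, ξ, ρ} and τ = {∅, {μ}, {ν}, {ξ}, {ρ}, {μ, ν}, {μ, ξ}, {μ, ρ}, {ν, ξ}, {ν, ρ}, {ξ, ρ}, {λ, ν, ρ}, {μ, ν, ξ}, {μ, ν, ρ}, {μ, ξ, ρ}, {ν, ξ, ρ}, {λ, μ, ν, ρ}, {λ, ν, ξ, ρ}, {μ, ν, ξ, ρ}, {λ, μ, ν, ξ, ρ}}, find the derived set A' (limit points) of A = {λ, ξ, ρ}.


A' = {λ}

For each x ∈ X, list the open sets U ∈ τ with x ∈ U, then check whether U ∩ (A ∖ {x}) ≠ ∅ for every such U.
  x = λ: opens ∋ x are {λ, ν, ρ}, {λ, μ, ν, ρ}, {λ, ν, ξ, ρ}, {λ, μ, ν, ξ, ρ}; each meets A ∖ {λ}, so x IS a limit point.
  x = μ: open {μ} ∋ x has {μ} ∩ (A ∖ {μ}) = ∅, so x is NOT a limit point.
  x = ν: open {ν} ∋ x has {ν} ∩ (A ∖ {ν}) = ∅, so x is NOT a limit point.
  x = ξ: open {ξ} ∋ x has {ξ} ∩ (A ∖ {ξ}) = ∅, so x is NOT a limit point.
  x = ρ: open {ρ} ∋ x has {ρ} ∩ (A ∖ {ρ}) = ∅, so x is NOT a limit point.
Collecting: A' = {λ}.
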